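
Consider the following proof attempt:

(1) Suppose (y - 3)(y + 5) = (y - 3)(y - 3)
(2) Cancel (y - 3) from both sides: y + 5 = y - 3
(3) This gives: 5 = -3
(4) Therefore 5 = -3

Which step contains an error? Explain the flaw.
Step 2: Cancel (y - 3) from both sides: y + 5 = y - 3

Step 2 cancels (y - 3) from both sides. This is only valid if (y - 3) ≠ 0, i.e., y ≠ 3. When y = 3, both sides equal zero regardless of the other factors. The correct approach requires considering y = 3 as a separate case.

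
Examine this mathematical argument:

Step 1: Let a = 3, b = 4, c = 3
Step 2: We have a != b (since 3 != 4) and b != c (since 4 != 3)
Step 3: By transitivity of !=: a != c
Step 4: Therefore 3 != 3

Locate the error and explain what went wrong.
Step 3: By transitivity of !=: a != c

Step 3 incorrectly applies transitivity to the '!=' relation. Transitivity states: if a R b and b R c, then a R c. However, '!=' is not transitive. Counterexample: 3 != 4 and 4 != 3, but 3 = 3 (both equal 3). Transitivity holds for relations like <, <=, =, but not for !=.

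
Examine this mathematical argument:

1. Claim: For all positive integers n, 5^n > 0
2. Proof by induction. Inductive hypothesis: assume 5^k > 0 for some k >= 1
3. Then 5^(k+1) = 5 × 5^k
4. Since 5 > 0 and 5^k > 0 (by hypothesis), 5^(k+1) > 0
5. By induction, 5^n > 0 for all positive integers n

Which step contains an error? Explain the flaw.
Step 5: By induction, 5^n > 0 for all positive integers n

Step 5 concludes the proof by induction, but no base case was ever established. A valid induction proof requires: (1) a base case proving 5^1 > 0, and (2) an inductive step showing IF 5^k > 0 THEN 5^(k+1) > 0. Steps 2-4 correctly establish the inductive step, but without the base case the conclusion in step 5 does not follow.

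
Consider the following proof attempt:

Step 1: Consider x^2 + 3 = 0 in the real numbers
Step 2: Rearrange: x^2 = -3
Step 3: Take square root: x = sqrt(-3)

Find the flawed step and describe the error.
Step 3: Take square root: x = sqrt(-3)

Step 3 takes the square root of -3, which is negative. In the real number system, the square root of a negative number is undefined. The equation x^2 + 3 = 0 has no real solutions. Square roots of negative numbers only exist in the complex numbers.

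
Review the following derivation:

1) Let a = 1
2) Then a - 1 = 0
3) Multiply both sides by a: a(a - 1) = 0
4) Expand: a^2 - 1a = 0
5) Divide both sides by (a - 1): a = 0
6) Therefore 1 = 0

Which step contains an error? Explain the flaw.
Step 5: Divide both sides by (a - 1): a = 0

Step 5 divides both sides by (a - 1). However, since a = 1, we have (a - 1) = 0. Division by zero is undefined, making this step invalid.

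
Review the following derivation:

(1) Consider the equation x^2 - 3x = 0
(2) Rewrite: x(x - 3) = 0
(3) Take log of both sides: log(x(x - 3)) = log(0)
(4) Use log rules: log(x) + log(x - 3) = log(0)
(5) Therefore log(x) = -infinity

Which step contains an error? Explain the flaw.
Step 3: Take log of both sides: log(x(x - 3)) = log(0)

Step 3 takes the logarithm of both sides, resulting in log(0) on the right side. The logarithm is only defined for positive numbers; log(0) is undefined (approaches negative infinity). This operation is invalid.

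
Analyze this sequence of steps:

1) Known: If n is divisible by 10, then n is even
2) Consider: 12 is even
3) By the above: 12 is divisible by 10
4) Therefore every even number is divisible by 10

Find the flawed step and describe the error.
Step 3: By the above: 12 is divisible by 10

Step 3 commits the fallacy of affirming the consequent. The known fact 'divisible by 10 → even' does NOT imply 'even → divisible by 10'. That would be the converse, which is false. For example, 12 is even but 12 ÷ 10 = 1.20, which is not an integer.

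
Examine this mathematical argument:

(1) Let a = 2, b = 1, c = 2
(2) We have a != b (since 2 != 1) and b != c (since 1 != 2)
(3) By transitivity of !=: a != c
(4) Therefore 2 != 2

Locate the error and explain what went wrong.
Step 3: By transitivity of !=: a != c

Step 3 incorrectly applies transitivity to the '!=' relation. Transitivity states: if a R b and b R c, then a R c. However, '!=' is not transitive. Counterexample: 2 != 1 and 1 != 2, but 2 = 2 (both equal 2). Transitivity holds for relations like <, <=, =, but not for !=.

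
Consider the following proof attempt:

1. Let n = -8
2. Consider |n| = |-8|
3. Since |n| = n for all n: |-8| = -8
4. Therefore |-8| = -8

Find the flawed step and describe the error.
Step 3: Since |n| = n for all n: |-8| = -8

Step 3 incorrectly states that |n| = n for all n. The correct definition is |n| = n when n >= 0, and |n| = -n when n < 0. Since -8 < 0, we have |-8| = -(-8) = 8, not -8.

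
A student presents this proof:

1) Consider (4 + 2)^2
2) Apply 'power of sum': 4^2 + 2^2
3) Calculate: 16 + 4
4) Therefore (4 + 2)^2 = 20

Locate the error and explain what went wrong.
Step 2: Apply 'power of sum': 4^2 + 2^2

Step 2 incorrectly applies a non-existent rule '(a+b)^n = a^n + b^n'. This is false in general. The correct expansion uses the binomial theorem. The actual value is (4 + 2)^2 = 6^2 = 36, not 20.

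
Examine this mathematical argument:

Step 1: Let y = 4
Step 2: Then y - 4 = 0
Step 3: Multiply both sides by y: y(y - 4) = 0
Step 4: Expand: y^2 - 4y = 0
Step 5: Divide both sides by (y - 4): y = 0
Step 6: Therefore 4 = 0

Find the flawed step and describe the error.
Step 5: Divide both sides by (y - 4): y = 0

Step 5 divides both sides by (y - 4). However, since y = 4, we have (y - 4) = 0. Division by zero is undefined, making this step invalid.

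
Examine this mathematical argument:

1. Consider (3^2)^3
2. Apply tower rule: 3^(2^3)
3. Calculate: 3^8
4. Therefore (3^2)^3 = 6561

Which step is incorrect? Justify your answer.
Step 2: Apply tower rule: 3^(2^3)

Step 2 incorrectly states that (a^b)^c = a^(b^c). The correct rule is (a^b)^c = a^(b×c). The actual value is (3^2)^3 = 3^6 = 729, not 3^8 = 6561.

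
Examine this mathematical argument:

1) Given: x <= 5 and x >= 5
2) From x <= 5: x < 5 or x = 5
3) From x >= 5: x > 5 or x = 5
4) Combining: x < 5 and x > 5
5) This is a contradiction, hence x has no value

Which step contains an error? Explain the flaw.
Step 4: Combining: x < 5 and x > 5

Step 4 incorrectly combines the conditions. From x <= 5 and x >= 5, the intersection is x = 5. The error treats the 'or' cases as 'and' requirements. The correct conclusion is that x = 5 is the unique solution, not that no solution exists.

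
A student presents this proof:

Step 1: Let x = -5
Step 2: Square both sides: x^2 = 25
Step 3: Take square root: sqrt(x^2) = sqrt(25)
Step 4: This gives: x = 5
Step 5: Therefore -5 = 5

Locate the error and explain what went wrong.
Step 4: This gives: x = 5

Step 4 incorrectly states that sqrt(x^2) = x. The correct identity is sqrt(x^2) = |x|. Since x = -5 < 0, we have sqrt(x^2) = |-5| = 5, not x = -5.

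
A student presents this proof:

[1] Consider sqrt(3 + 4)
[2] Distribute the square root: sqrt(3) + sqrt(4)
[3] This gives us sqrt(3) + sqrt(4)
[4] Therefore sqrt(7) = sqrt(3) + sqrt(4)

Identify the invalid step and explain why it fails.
Step 2: Distribute the square root: sqrt(3) + sqrt(4)

Step 2 incorrectly 'distributes' the square root over addition. The square root function does not distribute: sqrt(a + b) ≠ sqrt(a) + sqrt(b). In fact, sqrt(3 + 4) = sqrt(7) ≈ 2.6458, while sqrt(3) + sqrt(4) ≈ 3.7321.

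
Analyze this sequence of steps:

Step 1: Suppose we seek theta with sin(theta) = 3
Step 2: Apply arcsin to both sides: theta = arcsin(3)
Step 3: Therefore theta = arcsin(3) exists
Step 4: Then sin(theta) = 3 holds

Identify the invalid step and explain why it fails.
Step 2: Apply arcsin to both sides: theta = arcsin(3)

Step 2 applies arcsin to 3. However, arcsin(x) is only defined for x in [-1, 1] because sin(theta) can only produce values in that range. Since |3| > 1, arcsin(3) is undefined. There is no angle whose sine equals 3.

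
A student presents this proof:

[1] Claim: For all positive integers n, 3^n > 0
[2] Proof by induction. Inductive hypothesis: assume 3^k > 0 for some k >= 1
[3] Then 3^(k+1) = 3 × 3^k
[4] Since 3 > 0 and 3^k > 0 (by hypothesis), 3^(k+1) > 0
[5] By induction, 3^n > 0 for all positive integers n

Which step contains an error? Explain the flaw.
Step 5: By induction, 3^n > 0 for all positive integers n

Step 5 concludes the proof by induction, but no base case was ever established. A valid induction proof requires: (1) a base case proving 3^1 > 0, and (2) an inductive step showing IF 3^k > 0 THEN 3^(k+1) > 0. Steps 2-4 correctly establish the inductive step, but without the base case the conclusion in step 5 does not follow.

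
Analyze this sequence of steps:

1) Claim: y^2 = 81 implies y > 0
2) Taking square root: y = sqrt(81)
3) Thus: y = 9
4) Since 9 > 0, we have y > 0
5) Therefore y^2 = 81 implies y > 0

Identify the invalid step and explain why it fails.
Step 2: Taking square root: y = sqrt(81)

Step 2 takes the square root and assumes the positive root only. The equation y^2 = 81 actually has two solutions: y = 9 and y = -9. The proof silently assumes y > 0 without justification, then uses this assumption to conclude y > 0, which is circular. The counterexample y = -9 shows the claim is false.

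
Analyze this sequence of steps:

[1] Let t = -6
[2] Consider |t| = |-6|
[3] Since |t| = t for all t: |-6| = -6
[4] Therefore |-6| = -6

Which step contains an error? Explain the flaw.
Step 3: Since |t| = t for all t: |-6| = -6

Step 3 incorrectly states that |t| = t for all t. The correct definition is |t| = t when t >= 0, and |t| = -t when t < 0. Since -6 < 0, we have |-6| = -(-6) = 6, not -6.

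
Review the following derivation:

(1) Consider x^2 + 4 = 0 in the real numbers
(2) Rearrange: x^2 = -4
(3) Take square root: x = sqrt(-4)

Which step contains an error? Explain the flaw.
Step 3: Take square root: x = sqrt(-4)

Step 3 takes the square root of -4, which is negative. In the real number system, the square root of a negative number is undefined. The equation x^2 + 4 = 0 has no real solutions. Square roots of negative numbers only exist in the complex numbers.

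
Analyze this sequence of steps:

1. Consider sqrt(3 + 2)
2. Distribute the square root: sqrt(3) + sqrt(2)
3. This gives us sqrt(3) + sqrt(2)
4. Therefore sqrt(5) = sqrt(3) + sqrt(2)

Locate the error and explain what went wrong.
Step 2: Distribute the square root: sqrt(3) + sqrt(2)

Step 2 incorrectly 'distributes' the square root over addition. The square root function does not distribute: sqrt(a + b) ≠ sqrt(a) + sqrt(b). In fact, sqrt(3 + 2) = sqrt(5) ≈ 2.2361, while sqrt(3) + sqrt(2) ≈ 3.1463.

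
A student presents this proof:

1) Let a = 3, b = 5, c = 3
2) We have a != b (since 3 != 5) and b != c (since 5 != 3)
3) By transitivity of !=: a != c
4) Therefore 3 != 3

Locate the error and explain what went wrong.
Step 3: By transitivity of !=: a != c

Step 3 incorrectly applies transitivity to the '!=' relation. Transitivity states: if a R b and b R c, then a R c. However, '!=' is not transitive. Counterexample: 3 != 5 and 5 != 3, but 3 = 3 (both equal 3). Transitivity holds for relations like <, <=, =, but not for !=.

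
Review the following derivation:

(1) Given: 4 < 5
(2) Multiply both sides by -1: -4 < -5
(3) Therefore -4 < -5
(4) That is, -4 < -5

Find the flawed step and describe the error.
Step 2: Multiply both sides by -1: -4 < -5

Step 2 multiplies both sides by -1 but fails to reverse the inequality sign. When multiplying (or dividing) an inequality by a negative number, the direction must be reversed. Since 4 < 5, we should get -4 > -5, i.e., -4 > -5.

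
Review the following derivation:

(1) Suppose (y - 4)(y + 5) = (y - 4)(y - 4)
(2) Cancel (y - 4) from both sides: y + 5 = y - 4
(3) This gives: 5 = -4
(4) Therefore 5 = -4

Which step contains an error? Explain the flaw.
Step 2: Cancel (y - 4) from both sides: y + 5 = y - 4

Step 2 cancels (y - 4) from both sides. This is only valid if (y - 4) ≠ 0, i.e., y ≠ 4. When y = 4, both sides equal zero regardless of the other factors. The correct approach requires considering y = 4 as a separate case.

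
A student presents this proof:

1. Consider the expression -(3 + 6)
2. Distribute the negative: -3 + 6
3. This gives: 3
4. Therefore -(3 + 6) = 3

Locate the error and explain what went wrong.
Step 2: Distribute the negative: -3 + 6

Step 2 incorrectly distributes the negative sign. The correct distribution is -(3 + 6) = -3 - 6 = -9. The negative must be applied to both terms, not just the first. The error treats -(3 + 6) as -3 + 6, which equals 3 instead of -9.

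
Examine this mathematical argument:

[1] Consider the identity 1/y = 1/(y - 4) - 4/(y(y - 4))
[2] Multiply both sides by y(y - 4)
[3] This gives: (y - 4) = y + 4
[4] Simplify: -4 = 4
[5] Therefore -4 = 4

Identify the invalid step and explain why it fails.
Step 3: This gives: (y - 4) = y + 4

Step 3 makes a sign error when clearing denominators. Multiplying -4/(y(y - 4)) by y(y - 4) gives -4, not +4. The correct result is (y - 4) = y - 4, which is trivially true, not (y - 4) = y + 4. (Step 1 is a valid identity: 1/(y - 4) - 4/(y(y - 4)) = (y - 4)/(y(y - 4)) = 1/y.)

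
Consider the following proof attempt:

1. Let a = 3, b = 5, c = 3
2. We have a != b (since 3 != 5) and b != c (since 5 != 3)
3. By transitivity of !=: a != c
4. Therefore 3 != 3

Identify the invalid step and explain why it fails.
Step 3: By transitivity of !=: a != c

Step 3 incorrectly applies transitivity to the '!=' relation. Transitivity states: if a R b and b R c, then a R c. However, '!=' is not transitive. Counterexample: 3 != 5 and 5 != 3, but 3 = 3 (both equal 3). Transitivity holds for relations like <, <=, =, but not for !=.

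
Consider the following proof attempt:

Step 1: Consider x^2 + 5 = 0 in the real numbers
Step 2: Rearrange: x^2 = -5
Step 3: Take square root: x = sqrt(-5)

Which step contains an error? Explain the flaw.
Step 3: Take square root: x = sqrt(-5)

Step 3 takes the square root of -5, which is negative. In the real number system, the square root of a negative number is undefined. The equation x^2 + 5 = 0 has no real solutions. Square roots of negative numbers only exist in the complex numbers.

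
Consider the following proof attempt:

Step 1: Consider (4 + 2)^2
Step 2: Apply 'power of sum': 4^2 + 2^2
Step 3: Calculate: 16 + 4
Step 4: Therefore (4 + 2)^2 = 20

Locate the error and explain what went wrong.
Step 2: Apply 'power of sum': 4^2 + 2^2

Step 2 incorrectly applies a non-existent rule '(a+b)^n = a^n + b^n'. This is false in general. The correct expansion uses the binomial theorem. The actual value is (4 + 2)^2 = 6^2 = 36, not 20.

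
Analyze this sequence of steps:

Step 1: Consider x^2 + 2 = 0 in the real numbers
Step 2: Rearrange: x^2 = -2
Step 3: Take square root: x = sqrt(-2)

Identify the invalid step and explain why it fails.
Step 3: Take square root: x = sqrt(-2)

Step 3 takes the square root of -2, which is negative. In the real number system, the square root of a negative number is undefined. The equation x^2 + 2 = 0 has no real solutions. Square roots of negative numbers only exist in the complex numbers.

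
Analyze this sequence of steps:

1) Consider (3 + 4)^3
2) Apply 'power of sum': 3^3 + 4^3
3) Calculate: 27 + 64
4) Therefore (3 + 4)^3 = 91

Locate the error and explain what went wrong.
Step 2: Apply 'power of sum': 3^3 + 4^3

Step 2 incorrectly applies a non-existent rule '(a+b)^n = a^n + b^n'. This is false in general. The correct expansion uses the binomial theorem. The actual value is (3 + 4)^3 = 7^3 = 343, not 91.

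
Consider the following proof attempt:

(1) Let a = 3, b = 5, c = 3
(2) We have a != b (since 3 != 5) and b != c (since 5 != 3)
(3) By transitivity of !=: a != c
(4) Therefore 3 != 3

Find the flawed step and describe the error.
Step 3: By transitivity of !=: a != c

Step 3 incorrectly applies transitivity to the '!=' relation. Transitivity states: if a R b and b R c, then a R c. However, '!=' is not transitive. Counterexample: 3 != 5 and 5 != 3, but 3 = 3 (both equal 3). Transitivity holds for relations like <, <=, =, but not for !=.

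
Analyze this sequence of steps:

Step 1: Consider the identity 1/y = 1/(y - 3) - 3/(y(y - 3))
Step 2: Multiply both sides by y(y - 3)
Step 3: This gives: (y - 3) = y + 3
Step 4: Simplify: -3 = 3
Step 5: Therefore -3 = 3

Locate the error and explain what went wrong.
Step 3: This gives: (y - 3) = y + 3

Step 3 makes a sign error when clearing denominators. Multiplying -3/(y(y - 3)) by y(y - 3) gives -3, not +3. The correct result is (y - 3) = y - 3, which is trivially true, not (y - 3) = y + 3. (Step 1 is a valid identity: 1/(y - 3) - 3/(y(y - 3)) = (y - 3)/(y(y - 3)) = 1/y.)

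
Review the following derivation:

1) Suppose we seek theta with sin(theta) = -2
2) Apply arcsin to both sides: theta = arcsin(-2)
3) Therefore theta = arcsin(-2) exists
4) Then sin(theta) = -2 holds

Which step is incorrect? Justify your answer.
Step 2: Apply arcsin to both sides: theta = arcsin(-2)

Step 2 applies arcsin to -2. However, arcsin(x) is only defined for x in [-1, 1] because sin(theta) can only produce values in that range. Since |-2| > 1, arcsin(-2) is undefined. There is no angle whose sine equals -2.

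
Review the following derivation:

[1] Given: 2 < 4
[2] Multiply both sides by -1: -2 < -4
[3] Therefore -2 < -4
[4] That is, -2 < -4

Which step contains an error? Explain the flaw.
Step 2: Multiply both sides by -1: -2 < -4

Step 2 multiplies both sides by -1 but fails to reverse the inequality sign. When multiplying (or dividing) an inequality by a negative number, the direction must be reversed. Since 2 < 4, we should get -2 > -4, i.e., -2 > -4.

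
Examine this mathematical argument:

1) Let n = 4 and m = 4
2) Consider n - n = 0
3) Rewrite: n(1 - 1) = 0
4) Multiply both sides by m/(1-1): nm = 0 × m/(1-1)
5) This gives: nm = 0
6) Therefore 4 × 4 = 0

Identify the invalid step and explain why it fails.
Step 4: Multiply both sides by m/(1-1): nm = 0 × m/(1-1)

Step 4 multiplies both sides by m/(1-1). However, 1-1 = 0, so this is multiplication by m/0, which is undefined. We cannot multiply by an undefined expression.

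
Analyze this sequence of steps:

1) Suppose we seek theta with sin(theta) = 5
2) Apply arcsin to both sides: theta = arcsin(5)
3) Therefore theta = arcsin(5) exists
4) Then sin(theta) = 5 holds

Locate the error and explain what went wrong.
Step 2: Apply arcsin to both sides: theta = arcsin(5)

Step 2 applies arcsin to 5. However, arcsin(x) is only defined for x in [-1, 1] because sin(theta) can only produce values in that range. Since |5| > 1, arcsin(5) is undefined. There is no angle whose sine equals 5.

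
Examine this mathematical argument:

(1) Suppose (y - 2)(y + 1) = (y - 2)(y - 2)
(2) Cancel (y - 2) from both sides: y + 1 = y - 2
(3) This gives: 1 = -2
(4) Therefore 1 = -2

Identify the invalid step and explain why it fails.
Step 2: Cancel (y - 2) from both sides: y + 1 = y - 2

Step 2 cancels (y - 2) from both sides. This is only valid if (y - 2) ≠ 0, i.e., y ≠ 2. When y = 2, both sides equal zero regardless of the other factors. The correct approach requires considering y = 2 as a separate case.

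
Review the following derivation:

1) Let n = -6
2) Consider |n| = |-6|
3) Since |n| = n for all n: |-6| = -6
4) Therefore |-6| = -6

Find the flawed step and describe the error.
Step 3: Since |n| = n for all n: |-6| = -6

Step 3 incorrectly states that |n| = n for all n. The correct definition is |n| = n when n >= 0, and |n| = -n when n < 0. Since -6 < 0, we have |-6| = -(-6) = 6, not -6.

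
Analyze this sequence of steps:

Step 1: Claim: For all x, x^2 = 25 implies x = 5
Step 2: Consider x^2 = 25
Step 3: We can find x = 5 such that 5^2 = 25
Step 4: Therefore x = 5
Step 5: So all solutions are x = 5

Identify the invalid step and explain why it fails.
Step 4: Therefore x = 5

Step 4 incorrectly concludes that x = 5 is the only solution. The proof shows that x = 5 is A solution (existence), but does not show it is the ONLY solution (uniqueness). In fact, x = -5 is also a solution since (-5)^2 = 25. Finding one solution doesn't prove there are no others.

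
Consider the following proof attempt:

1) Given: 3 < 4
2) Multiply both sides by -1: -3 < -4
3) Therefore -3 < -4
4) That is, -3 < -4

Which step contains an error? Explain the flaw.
Step 2: Multiply both sides by -1: -3 < -4

Step 2 multiplies both sides by -1 but fails to reverse the inequality sign. When multiplying (or dividing) an inequality by a negative number, the direction must be reversed. Since 3 < 4, we should get -3 > -4, i.e., -3 > -4.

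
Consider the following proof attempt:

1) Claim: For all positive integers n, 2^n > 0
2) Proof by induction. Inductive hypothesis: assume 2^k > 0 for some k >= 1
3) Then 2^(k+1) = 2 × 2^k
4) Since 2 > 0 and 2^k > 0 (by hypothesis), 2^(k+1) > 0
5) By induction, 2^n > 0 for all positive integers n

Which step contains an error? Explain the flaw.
Step 5: By induction, 2^n > 0 for all positive integers n

Step 5 concludes the proof by induction, but no base case was ever established. A valid induction proof requires: (1) a base case proving 2^1 > 0, and (2) an inductive step showing IF 2^k > 0 THEN 2^(k+1) > 0. Steps 2-4 correctly establish the inductive step, but without the base case the conclusion in step 5 does not follow.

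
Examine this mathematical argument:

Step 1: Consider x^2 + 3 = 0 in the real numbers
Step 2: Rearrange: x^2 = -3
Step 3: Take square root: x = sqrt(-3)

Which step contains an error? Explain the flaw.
Step 3: Take square root: x = sqrt(-3)

Step 3 takes the square root of -3, which is negative. In the real number system, the square root of a negative number is undefined. The equation x^2 + 3 = 0 has no real solutions. Square roots of negative numbers only exist in the complex numbers.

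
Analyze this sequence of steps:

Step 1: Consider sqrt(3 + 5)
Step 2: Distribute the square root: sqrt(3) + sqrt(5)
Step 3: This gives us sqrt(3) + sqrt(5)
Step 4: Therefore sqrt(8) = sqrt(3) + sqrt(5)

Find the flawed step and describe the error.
Step 2: Distribute the square root: sqrt(3) + sqrt(5)

Step 2 incorrectly 'distributes' the square root over addition. The square root function does not distribute: sqrt(a + b) ≠ sqrt(a) + sqrt(b). In fact, sqrt(3 + 5) = sqrt(8) ≈ 2.8284, while sqrt(3) + sqrt(5) ≈ 3.9681.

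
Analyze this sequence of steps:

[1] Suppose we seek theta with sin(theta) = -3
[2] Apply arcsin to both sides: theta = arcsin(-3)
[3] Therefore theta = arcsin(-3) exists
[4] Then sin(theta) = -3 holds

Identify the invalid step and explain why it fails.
Step 2: Apply arcsin to both sides: theta = arcsin(-3)

Step 2 applies arcsin to -3. However, arcsin(x) is only defined for x in [-1, 1] because sin(theta) can only produce values in that range. Since |-3| > 1, arcsin(-3) is undefined. There is no angle whose sine equals -3.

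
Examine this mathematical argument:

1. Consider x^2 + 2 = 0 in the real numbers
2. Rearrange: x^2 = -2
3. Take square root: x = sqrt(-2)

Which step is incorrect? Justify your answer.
Step 3: Take square root: x = sqrt(-2)

Step 3 takes the square root of -2, which is negative. In the real number system, the square root of a negative number is undefined. The equation x^2 + 2 = 0 has no real solutions. Square roots of negative numbers only exist in the complex numbers.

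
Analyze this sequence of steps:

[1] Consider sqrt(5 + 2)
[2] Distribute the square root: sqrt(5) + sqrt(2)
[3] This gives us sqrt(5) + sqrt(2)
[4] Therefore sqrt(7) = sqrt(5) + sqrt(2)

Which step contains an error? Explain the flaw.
Step 2: Distribute the square root: sqrt(5) + sqrt(2)

Step 2 incorrectly 'distributes' the square root over addition. The square root function does not distribute: sqrt(a + b) ≠ sqrt(a) + sqrt(b). In fact, sqrt(5 + 2) = sqrt(7) ≈ 2.6458, while sqrt(5) + sqrt(2) ≈ 3.6503.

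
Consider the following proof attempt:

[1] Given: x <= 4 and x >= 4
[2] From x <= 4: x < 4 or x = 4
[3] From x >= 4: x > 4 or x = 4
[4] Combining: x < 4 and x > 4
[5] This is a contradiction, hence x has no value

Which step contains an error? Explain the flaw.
Step 4: Combining: x < 4 and x > 4

Step 4 incorrectly combines the conditions. From x <= 4 and x >= 4, the intersection is x = 4. The error treats the 'or' cases as 'and' requirements. The correct conclusion is that x = 4 is the unique solution, not that no solution exists.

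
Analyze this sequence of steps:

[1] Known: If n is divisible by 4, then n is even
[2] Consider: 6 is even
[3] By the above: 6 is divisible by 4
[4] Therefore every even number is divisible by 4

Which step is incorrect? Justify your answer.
Step 3: By the above: 6 is divisible by 4

Step 3 commits the fallacy of affirming the consequent. The known fact 'divisible by 4 → even' does NOT imply 'even → divisible by 4'. That would be the converse, which is false. For example, 6 is even but 6 ÷ 4 = 1.50, which is not an integer.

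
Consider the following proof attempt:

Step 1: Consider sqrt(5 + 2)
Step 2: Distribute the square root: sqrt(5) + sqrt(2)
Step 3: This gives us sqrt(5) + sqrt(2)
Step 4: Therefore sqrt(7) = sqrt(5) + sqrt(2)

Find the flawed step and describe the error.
Step 2: Distribute the square root: sqrt(5) + sqrt(2)

Step 2 incorrectly 'distributes' the square root over addition. The square root function does not distribute: sqrt(a + b) ≠ sqrt(a) + sqrt(b). In fact, sqrt(5 + 2) = sqrt(7) ≈ 2.6458, while sqrt(5) + sqrt(2) ≈ 3.6503.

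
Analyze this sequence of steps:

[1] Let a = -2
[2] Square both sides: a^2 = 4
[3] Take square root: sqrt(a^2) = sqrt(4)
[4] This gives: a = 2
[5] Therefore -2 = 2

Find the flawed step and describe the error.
Step 4: This gives: a = 2

Step 4 incorrectly states that sqrt(a^2) = a. The correct identity is sqrt(a^2) = |a|. Since a = -2 < 0, we have sqrt(a^2) = |-2| = 2, not a = -2.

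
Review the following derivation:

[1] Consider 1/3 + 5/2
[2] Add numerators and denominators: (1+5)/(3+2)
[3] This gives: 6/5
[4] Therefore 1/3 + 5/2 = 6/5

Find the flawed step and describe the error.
Step 2: Add numerators and denominators: (1+5)/(3+2)

Step 2 incorrectly adds fractions by separately adding numerators and denominators. This is wrong. The correct method requires a common denominator: 1/3 + 5/2 = (1×2 + 5×3)/(3×2) = 17/6 = 17/6. The method used gives 6/5, which is different.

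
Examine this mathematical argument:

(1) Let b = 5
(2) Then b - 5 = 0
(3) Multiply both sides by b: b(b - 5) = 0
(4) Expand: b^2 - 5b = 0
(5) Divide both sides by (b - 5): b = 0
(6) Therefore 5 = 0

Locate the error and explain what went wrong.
Step 5: Divide both sides by (b - 5): b = 0

Step 5 divides both sides by (b - 5). However, since b = 5, we have (b - 5) = 0. Division by zero is undefined, making this step invalid.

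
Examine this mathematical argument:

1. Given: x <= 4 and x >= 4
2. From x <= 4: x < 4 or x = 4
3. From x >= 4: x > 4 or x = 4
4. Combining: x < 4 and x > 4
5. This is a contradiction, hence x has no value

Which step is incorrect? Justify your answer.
Step 4: Combining: x < 4 and x > 4

Step 4 incorrectly combines the conditions. From x <= 4 and x >= 4, the intersection is x = 4. The error treats the 'or' cases as 'and' requirements. The correct conclusion is that x = 4 is the unique solution, not that no solution exists.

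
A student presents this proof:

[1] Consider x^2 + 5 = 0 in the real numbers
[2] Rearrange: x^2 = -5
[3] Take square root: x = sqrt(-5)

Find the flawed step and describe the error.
Step 3: Take square root: x = sqrt(-5)

Step 3 takes the square root of -5, which is negative. In the real number system, the square root of a negative number is undefined. The equation x^2 + 5 = 0 has no real solutions. Square roots of negative numbers only exist in the complex numbers.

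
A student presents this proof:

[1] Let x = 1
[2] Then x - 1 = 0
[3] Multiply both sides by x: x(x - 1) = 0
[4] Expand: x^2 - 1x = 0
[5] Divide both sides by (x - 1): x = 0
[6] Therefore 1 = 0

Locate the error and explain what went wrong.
Step 5: Divide both sides by (x - 1): x = 0

Step 5 divides both sides by (x - 1). However, since x = 1, we have (x - 1) = 0. Division by zero is undefined, making this step invalid.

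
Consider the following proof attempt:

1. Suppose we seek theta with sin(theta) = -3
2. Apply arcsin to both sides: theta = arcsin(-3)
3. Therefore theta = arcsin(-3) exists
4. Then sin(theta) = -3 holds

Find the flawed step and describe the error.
Step 2: Apply arcsin to both sides: theta = arcsin(-3)

Step 2 applies arcsin to -3. However, arcsin(x) is only defined for x in [-1, 1] because sin(theta) can only produce values in that range. Since |-3| > 1, arcsin(-3) is undefined. There is no angle whose sine equals -3.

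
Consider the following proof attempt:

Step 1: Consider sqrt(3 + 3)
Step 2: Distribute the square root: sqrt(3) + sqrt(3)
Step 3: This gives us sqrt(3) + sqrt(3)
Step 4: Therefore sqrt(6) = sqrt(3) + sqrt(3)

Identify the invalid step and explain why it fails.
Step 2: Distribute the square root: sqrt(3) + sqrt(3)

Step 2 incorrectly 'distributes' the square root over addition. The square root function does not distribute: sqrt(a + b) ≠ sqrt(a) + sqrt(b). In fact, sqrt(3 + 3) = sqrt(6) ≈ 2.4495, while sqrt(3) + sqrt(3) ≈ 3.4641.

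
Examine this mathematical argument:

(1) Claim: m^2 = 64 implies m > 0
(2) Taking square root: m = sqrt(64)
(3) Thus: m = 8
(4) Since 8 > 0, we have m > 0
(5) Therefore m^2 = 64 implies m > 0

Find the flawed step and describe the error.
Step 2: Taking square root: m = sqrt(64)

Step 2 takes the square root and assumes the positive root only. The equation m^2 = 64 actually has two solutions: m = 8 and m = -8. The proof silently assumes m > 0 without justification, then uses this assumption to conclude m > 0, which is circular. The counterexample m = -8 shows the claim is false.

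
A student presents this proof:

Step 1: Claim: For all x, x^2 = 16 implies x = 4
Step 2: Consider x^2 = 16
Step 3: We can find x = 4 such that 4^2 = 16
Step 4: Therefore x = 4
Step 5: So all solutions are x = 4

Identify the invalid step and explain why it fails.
Step 4: Therefore x = 4

Step 4 incorrectly concludes that x = 4 is the only solution. The proof shows that x = 4 is A solution (existence), but does not show it is the ONLY solution (uniqueness). In fact, x = -4 is also a solution since (-4)^2 = 16. Finding one solution doesn't prove there are no others.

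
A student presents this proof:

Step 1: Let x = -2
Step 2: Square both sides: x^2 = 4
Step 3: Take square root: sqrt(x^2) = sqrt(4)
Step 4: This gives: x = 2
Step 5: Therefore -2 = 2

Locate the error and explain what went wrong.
Step 4: This gives: x = 2

Step 4 incorrectly states that sqrt(x^2) = x. The correct identity is sqrt(x^2) = |x|. Since x = -2 < 0, we have sqrt(x^2) = |-2| = 2, not x = -2.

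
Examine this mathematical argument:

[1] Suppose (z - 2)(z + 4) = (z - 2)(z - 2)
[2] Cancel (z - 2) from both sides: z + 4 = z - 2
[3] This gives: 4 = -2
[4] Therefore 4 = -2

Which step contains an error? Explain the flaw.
Step 2: Cancel (z - 2) from both sides: z + 4 = z - 2

Step 2 cancels (z - 2) from both sides. This is only valid if (z - 2) ≠ 0, i.e., z ≠ 2. When z = 2, both sides equal zero regardless of the other factors. The correct approach requires considering z = 2 as a separate case.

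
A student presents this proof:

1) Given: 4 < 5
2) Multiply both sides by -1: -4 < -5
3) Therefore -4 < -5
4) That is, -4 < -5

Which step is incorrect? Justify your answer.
Step 2: Multiply both sides by -1: -4 < -5

Step 2 multiplies both sides by -1 but fails to reverse the inequality sign. When multiplying (or dividing) an inequality by a negative number, the direction must be reversed. Since 4 < 5, we should get -4 > -5, i.e., -4 > -5.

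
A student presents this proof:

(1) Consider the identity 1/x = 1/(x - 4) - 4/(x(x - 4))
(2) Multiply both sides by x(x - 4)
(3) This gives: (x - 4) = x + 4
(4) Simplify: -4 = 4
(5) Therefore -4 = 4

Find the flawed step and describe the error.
Step 3: This gives: (x - 4) = x + 4

Step 3 makes a sign error when clearing denominators. Multiplying -4/(x(x - 4)) by x(x - 4) gives -4, not +4. The correct result is (x - 4) = x - 4, which is trivially true, not (x - 4) = x + 4. (Step 1 is a valid identity: 1/(x - 4) - 4/(x(x - 4)) = (x - 4)/(x(x - 4)) = 1/x.)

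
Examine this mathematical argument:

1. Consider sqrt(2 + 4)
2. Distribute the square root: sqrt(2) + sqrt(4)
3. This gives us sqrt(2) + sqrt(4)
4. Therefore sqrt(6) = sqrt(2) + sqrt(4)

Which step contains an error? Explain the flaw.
Step 2: Distribute the square root: sqrt(2) + sqrt(4)

Step 2 incorrectly 'distributes' the square root over addition. The square root function does not distribute: sqrt(a + b) ≠ sqrt(a) + sqrt(b). In fact, sqrt(2 + 4) = sqrt(6) ≈ 2.4495, while sqrt(2) + sqrt(4) ≈ 3.4142.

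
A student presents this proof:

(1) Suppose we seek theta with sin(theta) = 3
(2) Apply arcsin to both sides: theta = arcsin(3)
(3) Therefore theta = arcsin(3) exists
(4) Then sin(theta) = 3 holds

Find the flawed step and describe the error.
Step 2: Apply arcsin to both sides: theta = arcsin(3)

Step 2 applies arcsin to 3. However, arcsin(x) is only defined for x in [-1, 1] because sin(theta) can only produce values in that range. Since |3| > 1, arcsin(3) is undefined. There is no angle whose sine equals 3.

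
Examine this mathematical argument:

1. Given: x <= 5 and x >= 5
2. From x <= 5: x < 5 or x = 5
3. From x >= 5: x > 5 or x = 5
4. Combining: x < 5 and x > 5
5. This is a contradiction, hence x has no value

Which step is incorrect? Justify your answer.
Step 4: Combining: x < 5 and x > 5

Step 4 incorrectly combines the conditions. From x <= 5 and x >= 5, the intersection is x = 5. The error treats the 'or' cases as 'and' requirements. The correct conclusion is that x = 5 is the unique solution, not that no solution exists.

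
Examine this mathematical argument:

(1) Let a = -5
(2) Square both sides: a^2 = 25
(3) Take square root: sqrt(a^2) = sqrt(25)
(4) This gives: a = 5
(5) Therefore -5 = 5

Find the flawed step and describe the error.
Step 4: This gives: a = 5

Step 4 incorrectly states that sqrt(a^2) = a. The correct identity is sqrt(a^2) = |a|. Since a = -5 < 0, we have sqrt(a^2) = |-5| = 5, not a = -5.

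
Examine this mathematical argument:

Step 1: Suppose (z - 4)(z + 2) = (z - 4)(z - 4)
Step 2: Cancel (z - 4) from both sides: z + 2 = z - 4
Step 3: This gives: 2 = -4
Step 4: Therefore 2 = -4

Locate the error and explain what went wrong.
Step 2: Cancel (z - 4) from both sides: z + 2 = z - 4

Step 2 cancels (z - 4) from both sides. This is only valid if (z - 4) ≠ 0, i.e., z ≠ 4. When z = 4, both sides equal zero regardless of the other factors. The correct approach requires considering z = 4 as a separate case.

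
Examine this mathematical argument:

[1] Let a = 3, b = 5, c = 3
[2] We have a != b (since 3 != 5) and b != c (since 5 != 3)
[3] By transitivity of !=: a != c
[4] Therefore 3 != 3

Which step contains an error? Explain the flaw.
Step 3: By transitivity of !=: a != c

Step 3 incorrectly applies transitivity to the '!=' relation. Transitivity states: if a R b and b R c, then a R c. However, '!=' is not transitive. Counterexample: 3 != 5 and 5 != 3, but 3 = 3 (both equal 3). Transitivity holds for relations like <, <=, =, but not for !=.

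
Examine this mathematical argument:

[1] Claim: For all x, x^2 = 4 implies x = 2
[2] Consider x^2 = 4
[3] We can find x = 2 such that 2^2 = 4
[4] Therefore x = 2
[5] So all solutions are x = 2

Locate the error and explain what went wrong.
Step 4: Therefore x = 2

Step 4 incorrectly concludes that x = 2 is the only solution. The proof shows that x = 2 is A solution (existence), but does not show it is the ONLY solution (uniqueness). In fact, x = -2 is also a solution since (-2)^2 = 4. Finding one solution doesn't prove there are no others.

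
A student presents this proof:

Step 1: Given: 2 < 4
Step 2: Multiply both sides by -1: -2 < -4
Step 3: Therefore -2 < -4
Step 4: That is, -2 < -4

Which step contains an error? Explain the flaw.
Step 2: Multiply both sides by -1: -2 < -4

Step 2 multiplies both sides by -1 but fails to reverse the inequality sign. When multiplying (or dividing) an inequality by a negative number, the direction must be reversed. Since 2 < 4, we should get -2 > -4, i.e., -2 > -4.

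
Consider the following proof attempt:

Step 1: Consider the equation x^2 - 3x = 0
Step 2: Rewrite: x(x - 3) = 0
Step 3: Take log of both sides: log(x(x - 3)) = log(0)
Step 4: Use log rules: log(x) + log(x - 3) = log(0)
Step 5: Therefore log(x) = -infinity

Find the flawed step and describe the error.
Step 3: Take log of both sides: log(x(x - 3)) = log(0)

Step 3 takes the logarithm of both sides, resulting in log(0) on the right side. The logarithm is only defined for positive numbers; log(0) is undefined (approaches negative infinity). This operation is invalid.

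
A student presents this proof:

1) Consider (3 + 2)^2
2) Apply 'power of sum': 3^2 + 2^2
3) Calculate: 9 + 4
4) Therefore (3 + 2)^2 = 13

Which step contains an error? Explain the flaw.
Step 2: Apply 'power of sum': 3^2 + 2^2

Step 2 incorrectly applies a non-existent rule '(a+b)^n = a^n + b^n'. This is false in general. The correct expansion uses the binomial theorem. The actual value is (3 + 2)^2 = 5^2 = 25, not 13.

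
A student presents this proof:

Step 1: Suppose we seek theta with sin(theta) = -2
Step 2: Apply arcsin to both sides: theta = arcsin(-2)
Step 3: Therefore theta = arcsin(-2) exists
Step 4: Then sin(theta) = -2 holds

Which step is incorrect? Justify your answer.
Step 2: Apply arcsin to both sides: theta = arcsin(-2)

Step 2 applies arcsin to -2. However, arcsin(x) is only defined for x in [-1, 1] because sin(theta) can only produce values in that range. Since |-2| > 1, arcsin(-2) is undefined. There is no angle whose sine equals -2.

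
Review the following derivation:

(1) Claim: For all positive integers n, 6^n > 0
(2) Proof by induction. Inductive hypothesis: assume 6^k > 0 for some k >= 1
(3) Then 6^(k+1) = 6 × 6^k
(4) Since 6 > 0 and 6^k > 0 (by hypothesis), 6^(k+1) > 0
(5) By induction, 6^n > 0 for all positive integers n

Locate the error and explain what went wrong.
Step 5: By induction, 6^n > 0 for all positive integers n

Step 5 concludes the proof by induction, but no base case was ever established. A valid induction proof requires: (1) a base case proving 6^1 > 0, and (2) an inductive step showing IF 6^k > 0 THEN 6^(k+1) > 0. Steps 2-4 correctly establish the inductive step, but without the base case the conclusion in step 5 does not follow.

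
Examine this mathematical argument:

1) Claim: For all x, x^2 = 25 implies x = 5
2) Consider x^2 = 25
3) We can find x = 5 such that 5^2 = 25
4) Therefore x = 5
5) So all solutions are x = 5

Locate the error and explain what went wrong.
Step 4: Therefore x = 5

Step 4 incorrectly concludes that x = 5 is the only solution. The proof shows that x = 5 is A solution (existence), but does not show it is the ONLY solution (uniqueness). In fact, x = -5 is also a solution since (-5)^2 = 25. Finding one solution doesn't prove there are no others.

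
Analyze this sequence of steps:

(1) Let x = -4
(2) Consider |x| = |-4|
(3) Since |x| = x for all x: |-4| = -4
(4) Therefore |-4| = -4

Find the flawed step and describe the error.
Step 3: Since |x| = x for all x: |-4| = -4

Step 3 incorrectly states that |x| = x for all x. The correct definition is |x| = x when x >= 0, and |x| = -x when x < 0. Since -4 < 0, we have |-4| = -(-4) = 4, not -4.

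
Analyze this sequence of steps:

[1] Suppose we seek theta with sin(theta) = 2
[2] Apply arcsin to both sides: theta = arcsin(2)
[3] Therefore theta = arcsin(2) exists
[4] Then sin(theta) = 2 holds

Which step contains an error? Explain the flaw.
Step 2: Apply arcsin to both sides: theta = arcsin(2)

Step 2 applies arcsin to 2. However, arcsin(x) is only defined for x in [-1, 1] because sin(theta) can only produce values in that range. Since |2| > 1, arcsin(2) is undefined. There is no angle whose sine equals 2.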